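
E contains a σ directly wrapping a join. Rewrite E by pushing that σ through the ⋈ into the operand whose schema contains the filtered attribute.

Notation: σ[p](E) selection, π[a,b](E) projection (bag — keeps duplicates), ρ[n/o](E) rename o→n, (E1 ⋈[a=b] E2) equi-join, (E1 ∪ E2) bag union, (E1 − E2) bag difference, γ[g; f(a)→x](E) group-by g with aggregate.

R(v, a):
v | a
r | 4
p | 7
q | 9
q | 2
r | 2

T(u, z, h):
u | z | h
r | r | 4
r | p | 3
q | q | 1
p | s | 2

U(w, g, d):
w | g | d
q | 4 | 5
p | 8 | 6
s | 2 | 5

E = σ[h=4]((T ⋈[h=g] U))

σ filters on h, owned by the left side.
E' = (σ[h=4](T) ⋈[h=g] U)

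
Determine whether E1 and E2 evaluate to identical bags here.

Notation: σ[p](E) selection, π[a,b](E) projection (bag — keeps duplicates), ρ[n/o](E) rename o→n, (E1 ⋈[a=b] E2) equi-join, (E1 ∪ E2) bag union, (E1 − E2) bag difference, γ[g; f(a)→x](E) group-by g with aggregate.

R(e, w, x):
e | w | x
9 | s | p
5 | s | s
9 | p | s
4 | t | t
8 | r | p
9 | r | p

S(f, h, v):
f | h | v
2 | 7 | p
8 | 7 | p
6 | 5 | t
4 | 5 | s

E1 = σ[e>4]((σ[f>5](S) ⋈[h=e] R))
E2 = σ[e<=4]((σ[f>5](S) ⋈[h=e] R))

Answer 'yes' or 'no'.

E1 per-node cardinality:
  S → 4
  σ[f>5](S) → 2
  R → 6
  (σ[f>5](S) ⋈[h=e] R) → 1
  σ[e>4]((σ[f>5](S) ⋈[h=e] R)) → 1
E2 per-node cardinality:
  S → 4
  σ[f>5](S) → 2
  R → 6
  (σ[f>5](S) ⋈[h=e] R) → 1
  σ[e<=4]((σ[f>5](S) ⋈[h=e] R)) → 0

E1 result:
f | h | v | e | w | x
6 | 5 | t | 5 | s | s
E2 result:
f | h | v | e | w | x
(0 rows)
Witness: (6, 5, 't', 5, 's', 's') appears 1× in E1 but 0× in E2.

no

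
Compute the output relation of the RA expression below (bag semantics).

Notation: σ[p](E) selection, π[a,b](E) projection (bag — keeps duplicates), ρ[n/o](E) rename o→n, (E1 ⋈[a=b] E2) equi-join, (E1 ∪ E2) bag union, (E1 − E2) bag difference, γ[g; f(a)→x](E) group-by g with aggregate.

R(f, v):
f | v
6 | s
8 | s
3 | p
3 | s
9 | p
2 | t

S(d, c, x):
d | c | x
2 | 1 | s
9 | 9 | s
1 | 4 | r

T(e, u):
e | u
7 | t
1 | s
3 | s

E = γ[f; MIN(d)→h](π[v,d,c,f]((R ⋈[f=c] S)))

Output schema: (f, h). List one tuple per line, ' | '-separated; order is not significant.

Row counts bottom-up:
  R → 6
  S → 3
  (R ⋈[f=c] S) → 1
  π[v,d,c,f]((R ⋈[f=c] S)) → 1
  γ[f; MIN(d)→h](π[v,d,c,f]((R ⋈[f=c] S))) → 1

== RESULT ==
f | h
9 | 9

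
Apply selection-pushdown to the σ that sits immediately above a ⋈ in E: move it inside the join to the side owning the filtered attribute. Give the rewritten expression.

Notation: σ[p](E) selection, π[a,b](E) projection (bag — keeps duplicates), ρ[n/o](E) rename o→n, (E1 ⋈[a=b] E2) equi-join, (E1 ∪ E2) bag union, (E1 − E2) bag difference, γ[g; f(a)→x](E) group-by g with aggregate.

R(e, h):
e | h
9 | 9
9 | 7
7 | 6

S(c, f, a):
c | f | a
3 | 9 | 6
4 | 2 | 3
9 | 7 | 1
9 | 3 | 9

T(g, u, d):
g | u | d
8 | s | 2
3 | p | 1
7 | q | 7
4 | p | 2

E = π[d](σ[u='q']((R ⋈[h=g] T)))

σ filters on u, owned by the right side.
E' = π[d]((R ⋈[h=g] σ[u='q'](T)))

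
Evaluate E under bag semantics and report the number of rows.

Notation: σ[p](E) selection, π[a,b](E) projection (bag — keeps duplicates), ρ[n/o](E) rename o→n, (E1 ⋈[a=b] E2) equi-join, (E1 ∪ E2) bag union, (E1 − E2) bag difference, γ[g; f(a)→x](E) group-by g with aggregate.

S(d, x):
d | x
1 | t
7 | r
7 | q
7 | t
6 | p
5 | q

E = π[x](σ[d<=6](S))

Subexpression sizes:
  S → 6
  σ[d<=6](S) → 3
  π[x](σ[d<=6](S)) → 3

|E| = 3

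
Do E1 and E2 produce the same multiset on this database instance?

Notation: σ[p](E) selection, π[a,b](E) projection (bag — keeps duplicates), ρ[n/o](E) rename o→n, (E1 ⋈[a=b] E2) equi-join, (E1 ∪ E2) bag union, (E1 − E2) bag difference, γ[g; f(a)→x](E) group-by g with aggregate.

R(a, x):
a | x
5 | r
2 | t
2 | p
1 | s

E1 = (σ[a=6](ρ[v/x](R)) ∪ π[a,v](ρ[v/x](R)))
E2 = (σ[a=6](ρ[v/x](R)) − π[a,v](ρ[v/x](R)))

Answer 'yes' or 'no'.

E1 per-node cardinality:
  R → 4
  ρ[v/x](R) → 4
  σ[a=6](ρ[v/x](R)) → 0
  R → 4
  ρ[v/x](R) → 4
  π[a,v](ρ[v/x](R)) → 4
  (σ[a=6](ρ[v/x](R)) ∪ π[a,v](ρ[v/x](R))) → 4
E2 per-node cardinality:
  R → 4
  ρ[v/x](R) → 4
  σ[a=6](ρ[v/x](R)) → 0
  R → 4
  ρ[v/x](R) → 4
  π[a,v](ρ[v/x](R)) → 4
  (σ[a=6](ρ[v/x](R)) − π[a,v](ρ[v/x](R))) → 0

E1 result:
a | v
1 | s
2 | p
2 | t
5 | r
E2 result:
a | v
(0 rows)
Witness: (5, 'r') appears 1× in E1 but 0× in E2.

no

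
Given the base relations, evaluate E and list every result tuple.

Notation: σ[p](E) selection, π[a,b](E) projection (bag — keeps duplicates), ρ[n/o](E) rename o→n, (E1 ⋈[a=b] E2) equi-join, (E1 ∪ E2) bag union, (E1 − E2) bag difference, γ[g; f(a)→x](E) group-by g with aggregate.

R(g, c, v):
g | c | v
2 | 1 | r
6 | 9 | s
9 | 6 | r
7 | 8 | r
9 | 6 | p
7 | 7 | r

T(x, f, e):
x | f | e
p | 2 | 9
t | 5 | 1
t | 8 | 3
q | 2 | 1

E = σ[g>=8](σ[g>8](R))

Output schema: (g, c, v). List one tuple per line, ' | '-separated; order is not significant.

Per-node cardinality:
  R → 6
  σ[g>8](R) → 2
  σ[g>=8](σ[g>8](R)) → 2

== RESULT ==
g | c | v
9 | 6 | p
9 | 6 | r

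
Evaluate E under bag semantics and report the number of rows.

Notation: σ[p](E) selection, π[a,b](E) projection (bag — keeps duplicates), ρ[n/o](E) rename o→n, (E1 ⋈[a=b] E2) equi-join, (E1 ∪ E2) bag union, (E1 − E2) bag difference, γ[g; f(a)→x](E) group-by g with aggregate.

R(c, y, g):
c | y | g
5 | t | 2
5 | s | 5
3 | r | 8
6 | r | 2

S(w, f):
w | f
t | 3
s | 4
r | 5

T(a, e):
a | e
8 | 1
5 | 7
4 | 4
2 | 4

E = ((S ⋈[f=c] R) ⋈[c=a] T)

Subexpression sizes:
  S → 3
  R → 4
  (S ⋈[f=c] R) → 3
  T → 4
  ((S ⋈[f=c] R) ⋈[c=a] T) → 2

|E| = 2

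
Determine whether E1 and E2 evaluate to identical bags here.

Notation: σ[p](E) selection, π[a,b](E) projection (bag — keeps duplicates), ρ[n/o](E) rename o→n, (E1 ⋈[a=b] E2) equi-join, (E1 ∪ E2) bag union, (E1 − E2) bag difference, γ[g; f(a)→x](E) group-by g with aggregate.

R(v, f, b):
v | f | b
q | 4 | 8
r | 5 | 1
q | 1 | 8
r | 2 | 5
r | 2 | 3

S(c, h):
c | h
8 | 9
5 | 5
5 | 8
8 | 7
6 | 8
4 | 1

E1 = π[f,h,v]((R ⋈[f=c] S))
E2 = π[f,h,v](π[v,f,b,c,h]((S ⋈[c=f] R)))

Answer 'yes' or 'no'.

E1 row counts bottom-up:
  R → 5
  S → 6
  (R ⋈[f=c] S) → 3
  π[f,h,v]((R ⋈[f=c] S)) → 3
E2 row counts bottom-up:
  S → 6
  R → 5
  (S ⋈[c=f] R) → 3
  π[v,f,b,c,h]((S ⋈[c=f] R)) → 3
  π[f,h,v](π[v,f,b,c,h]((S ⋈[c=f] R))) → 3

E1 and E2 produce the same multiset:
f | h | v
4 | 1 | q
5 | 5 | r
5 | 8 | r

yes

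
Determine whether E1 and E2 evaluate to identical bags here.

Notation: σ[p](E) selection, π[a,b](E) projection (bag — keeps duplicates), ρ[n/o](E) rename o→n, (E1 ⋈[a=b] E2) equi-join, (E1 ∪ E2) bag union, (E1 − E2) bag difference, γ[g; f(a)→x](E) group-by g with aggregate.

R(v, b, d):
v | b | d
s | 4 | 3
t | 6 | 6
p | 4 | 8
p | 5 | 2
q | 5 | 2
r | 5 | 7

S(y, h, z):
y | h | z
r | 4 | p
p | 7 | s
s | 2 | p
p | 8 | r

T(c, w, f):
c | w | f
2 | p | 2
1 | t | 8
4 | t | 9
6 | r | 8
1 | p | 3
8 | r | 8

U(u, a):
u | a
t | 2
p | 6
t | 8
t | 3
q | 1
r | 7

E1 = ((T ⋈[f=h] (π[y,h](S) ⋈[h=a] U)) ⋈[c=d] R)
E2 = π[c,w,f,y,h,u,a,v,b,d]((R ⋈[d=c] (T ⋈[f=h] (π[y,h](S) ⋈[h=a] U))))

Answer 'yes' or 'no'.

E1 stepwise |·|:
  T → 6
  S → 4
  π[y,h](S) → 4
  U → 6
  (π[y,h](S) ⋈[h=a] U) → 3
  (T ⋈[f=h] (π[y,h](S) ⋈[h=a] U)) → 4
  R → 6
  ((T ⋈[f=h] (π[y,h](S) ⋈[h=a] U)) ⋈[c=d] R) → 4
E2 stepwise |·|:
  R → 6
  T → 6
  S → 4
  π[y,h](S) → 4
  U → 6
  (π[y,h](S) ⋈[h=a] U) → 3
  (T ⋈[f=h] (π[y,h](S) ⋈[h=a] U)) → 4
  (R ⋈[d=c] (T ⋈[f=h] (π[y,h](S) ⋈[h=a] U))) → 4
  π[c,w,f,y,h,u,a,v,b,d]((R ⋈[d=c] (T ⋈[f=h] (π[y,h](S) ⋈[h=a] U)))) → 4

E1 and E2 produce the same multiset:
c | w | f | y | h | u | a | v | b | d
2 | p | 2 | s | 2 | t | 2 | p | 5 | 2
2 | p | 2 | s | 2 | t | 2 | q | 5 | 2
6 | r | 8 | p | 8 | t | 8 | t | 6 | 6
8 | r | 8 | p | 8 | t | 8 | p | 4 | 8

yes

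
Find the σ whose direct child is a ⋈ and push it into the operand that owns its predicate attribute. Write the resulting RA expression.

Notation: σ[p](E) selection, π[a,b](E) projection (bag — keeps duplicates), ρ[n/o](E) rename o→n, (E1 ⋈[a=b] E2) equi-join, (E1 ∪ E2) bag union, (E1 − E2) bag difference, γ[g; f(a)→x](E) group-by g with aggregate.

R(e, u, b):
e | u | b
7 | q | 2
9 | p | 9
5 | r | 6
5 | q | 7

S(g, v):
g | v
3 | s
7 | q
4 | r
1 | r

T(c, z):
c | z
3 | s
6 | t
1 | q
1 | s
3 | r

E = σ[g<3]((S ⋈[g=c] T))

σ filters on g, owned by the left side.
E' = (σ[g<3](S) ⋈[g=c] T)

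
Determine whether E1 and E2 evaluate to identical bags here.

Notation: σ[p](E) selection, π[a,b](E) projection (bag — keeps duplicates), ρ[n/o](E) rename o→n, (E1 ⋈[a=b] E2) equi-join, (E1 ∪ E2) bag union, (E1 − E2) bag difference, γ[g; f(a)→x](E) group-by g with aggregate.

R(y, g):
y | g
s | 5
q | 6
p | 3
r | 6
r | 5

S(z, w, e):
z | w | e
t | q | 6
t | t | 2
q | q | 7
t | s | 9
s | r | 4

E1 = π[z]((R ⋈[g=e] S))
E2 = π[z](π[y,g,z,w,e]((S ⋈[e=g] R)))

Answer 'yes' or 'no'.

E1 per-node cardinality:
  R → 5
  S → 5
  (R ⋈[g=e] S) → 2
  π[z]((R ⋈[g=e] S)) → 2
E2 per-node cardinality:
  S → 5
  R → 5
  (S ⋈[e=g] R) → 2
  π[y,g,z,w,e]((S ⋈[e=g] R)) → 2
  π[z](π[y,g,z,w,e]((S ⋈[e=g] R))) → 2

E1 and E2 produce the same multiset:
z
t
t

yes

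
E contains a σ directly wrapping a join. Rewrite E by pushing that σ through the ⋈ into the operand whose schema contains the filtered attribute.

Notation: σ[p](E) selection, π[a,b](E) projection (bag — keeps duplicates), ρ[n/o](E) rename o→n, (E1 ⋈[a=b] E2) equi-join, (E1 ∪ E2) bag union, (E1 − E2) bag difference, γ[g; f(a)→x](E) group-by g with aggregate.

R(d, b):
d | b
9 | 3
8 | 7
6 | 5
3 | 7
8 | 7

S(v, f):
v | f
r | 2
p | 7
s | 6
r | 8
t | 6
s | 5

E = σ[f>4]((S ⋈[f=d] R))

σ filters on f, owned by the left side.
E' = (σ[f>4](S) ⋈[f=d] R)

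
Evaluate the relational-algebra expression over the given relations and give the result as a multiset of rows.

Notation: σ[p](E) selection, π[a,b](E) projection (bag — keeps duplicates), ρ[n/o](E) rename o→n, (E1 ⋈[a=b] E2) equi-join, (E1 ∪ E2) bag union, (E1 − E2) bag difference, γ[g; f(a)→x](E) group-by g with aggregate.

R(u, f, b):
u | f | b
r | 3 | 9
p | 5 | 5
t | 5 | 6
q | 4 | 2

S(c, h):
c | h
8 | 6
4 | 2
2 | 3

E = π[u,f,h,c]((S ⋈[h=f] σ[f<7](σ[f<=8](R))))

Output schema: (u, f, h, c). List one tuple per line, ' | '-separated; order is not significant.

Subexpression sizes:
  S → 3
  R → 4
  σ[f<=8](R) → 4
  σ[f<7](σ[f<=8](R)) → 4
  (S ⋈[h=f] σ[f<7](σ[f<=8](R))) → 1
  π[u,f,h,c]((S ⋈[h=f] σ[f<7](σ[f<=8](R)))) → 1

== RESULT ==
u | f | h | c
r | 3 | 3 | 2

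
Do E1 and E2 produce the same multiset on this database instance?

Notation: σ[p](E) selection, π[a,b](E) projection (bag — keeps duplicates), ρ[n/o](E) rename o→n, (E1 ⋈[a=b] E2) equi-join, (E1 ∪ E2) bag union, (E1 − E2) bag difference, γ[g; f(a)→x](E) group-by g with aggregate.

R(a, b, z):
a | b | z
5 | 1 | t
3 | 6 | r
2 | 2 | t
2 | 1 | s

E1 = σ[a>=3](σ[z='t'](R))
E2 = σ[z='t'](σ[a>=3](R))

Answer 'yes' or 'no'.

E1 stepwise |·|:
  R → 4
  σ[z='t'](R) → 2
  σ[a>=3](σ[z='t'](R)) → 1
E2 stepwise |·|:
  R → 4
  σ[a>=3](R) → 2
  σ[z='t'](σ[a>=3](R)) → 1

E1 and E2 produce the same multiset:
a | b | z
5 | 1 | t

yes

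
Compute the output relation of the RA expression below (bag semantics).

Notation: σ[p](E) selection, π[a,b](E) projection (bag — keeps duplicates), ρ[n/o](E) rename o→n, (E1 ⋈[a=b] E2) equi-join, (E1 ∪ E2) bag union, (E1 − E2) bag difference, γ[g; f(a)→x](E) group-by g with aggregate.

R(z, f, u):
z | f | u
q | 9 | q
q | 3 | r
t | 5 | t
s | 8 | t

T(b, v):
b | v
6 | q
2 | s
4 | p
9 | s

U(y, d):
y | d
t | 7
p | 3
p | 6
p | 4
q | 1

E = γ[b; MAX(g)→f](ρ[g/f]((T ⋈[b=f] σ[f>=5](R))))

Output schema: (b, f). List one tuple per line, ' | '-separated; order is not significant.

Per-node cardinality:
  T → 4
  R → 4
  σ[f>=5](R) → 3
  (T ⋈[b=f] σ[f>=5](R)) → 1
  ρ[g/f]((T ⋈[b=f] σ[f>=5](R))) → 1
  γ[b; MAX(g)→f](ρ[g/f]((T ⋈[b=f] σ[f>=5](R)))) → 1

== RESULT ==
b | f
9 | 9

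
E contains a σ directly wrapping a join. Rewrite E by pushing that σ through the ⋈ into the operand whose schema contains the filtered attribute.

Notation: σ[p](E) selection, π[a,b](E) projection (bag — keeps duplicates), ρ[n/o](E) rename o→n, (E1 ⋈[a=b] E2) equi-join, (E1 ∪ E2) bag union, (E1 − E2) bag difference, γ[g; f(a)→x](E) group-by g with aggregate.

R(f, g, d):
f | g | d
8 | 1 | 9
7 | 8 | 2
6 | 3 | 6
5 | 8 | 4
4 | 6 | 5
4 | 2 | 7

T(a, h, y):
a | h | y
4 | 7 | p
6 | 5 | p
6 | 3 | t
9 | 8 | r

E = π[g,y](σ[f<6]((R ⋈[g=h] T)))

σ filters on f, owned by the left side.
E' = π[g,y]((σ[f<6](R) ⋈[g=h] T))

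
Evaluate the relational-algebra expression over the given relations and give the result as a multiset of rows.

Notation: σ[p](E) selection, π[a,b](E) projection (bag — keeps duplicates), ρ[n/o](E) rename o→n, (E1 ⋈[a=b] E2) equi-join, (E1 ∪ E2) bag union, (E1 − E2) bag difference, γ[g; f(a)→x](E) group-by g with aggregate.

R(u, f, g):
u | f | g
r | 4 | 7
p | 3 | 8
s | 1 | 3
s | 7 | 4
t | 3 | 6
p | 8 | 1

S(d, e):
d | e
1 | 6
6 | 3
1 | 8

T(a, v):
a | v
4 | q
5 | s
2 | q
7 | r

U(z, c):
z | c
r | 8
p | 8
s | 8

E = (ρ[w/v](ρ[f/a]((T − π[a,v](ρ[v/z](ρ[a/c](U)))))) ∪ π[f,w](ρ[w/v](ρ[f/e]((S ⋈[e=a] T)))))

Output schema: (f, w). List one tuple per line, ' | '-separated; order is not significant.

Stepwise |·|:
  T → 4
  U → 3
  ρ[a/c](U) → 3
  ρ[v/z](ρ[a/c](U)) → 3
  π[a,v](ρ[v/z](ρ[a/c](U))) → 3
  (T − π[a,v](ρ[v/z](ρ[a/c](U)))) → 4
  ρ[f/a]((T − π[a,v](ρ[v/z](ρ[a/c](U))))) → 4
  ρ[w/v](ρ[f/a]((T − π[a,v](ρ[v/z](ρ[a/c](U)))))) → 4
  S → 3
  T → 4
  (S ⋈[e=a] T) → 0
  ρ[f/e]((S ⋈[e=a] T)) → 0
  ρ[w/v](ρ[f/e]((S ⋈[e=a] T))) → 0
  π[f,w](ρ[w/v](ρ[f/e]((S ⋈[e=a] T)))) → 0
  (ρ[w/v](ρ[f/a]((T − π[a,v](ρ[v/z](ρ[a/c](U)))))) ∪ π[f,w](ρ[w/v](ρ[f/e]((S ⋈[e=a] T))))) → 4

== RESULT ==
f | w
2 | q
4 | q
5 | s
7 | r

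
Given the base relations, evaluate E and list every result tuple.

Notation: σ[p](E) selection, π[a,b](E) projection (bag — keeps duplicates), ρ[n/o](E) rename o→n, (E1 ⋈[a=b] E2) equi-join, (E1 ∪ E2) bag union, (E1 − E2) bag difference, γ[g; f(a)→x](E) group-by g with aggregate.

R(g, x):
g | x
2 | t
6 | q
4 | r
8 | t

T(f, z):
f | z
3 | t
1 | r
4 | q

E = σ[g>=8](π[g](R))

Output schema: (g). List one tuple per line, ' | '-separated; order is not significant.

Stepwise |·|:
  R → 4
  π[g](R) → 4
  σ[g>=8](π[g](R)) → 1

== RESULT ==
g
8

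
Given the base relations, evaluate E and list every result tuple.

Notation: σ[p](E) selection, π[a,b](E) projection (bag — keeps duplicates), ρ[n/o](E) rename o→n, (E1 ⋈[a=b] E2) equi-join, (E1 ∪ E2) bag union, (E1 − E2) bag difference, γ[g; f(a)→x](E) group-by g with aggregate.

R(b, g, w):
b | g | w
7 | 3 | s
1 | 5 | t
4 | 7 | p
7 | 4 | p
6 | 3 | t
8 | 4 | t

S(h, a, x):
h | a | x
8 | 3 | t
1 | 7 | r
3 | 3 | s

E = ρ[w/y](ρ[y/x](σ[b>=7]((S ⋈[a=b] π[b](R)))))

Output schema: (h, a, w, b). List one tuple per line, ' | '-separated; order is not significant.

Per-node cardinality:
  S → 3
  R → 6
  π[b](R) → 6
  (S ⋈[a=b] π[b](R)) → 2
  σ[b>=7]((S ⋈[a=b] π[b](R))) → 2
  ρ[y/x](σ[b>=7]((S ⋈[a=b] π[b](R)))) → 2
  ρ[w/y](ρ[y/x](σ[b>=7]((S ⋈[a=b] π[b](R))))) → 2

== RESULT ==
h | a | w | b
1 | 7 | r | 7
1 | 7 | r | 7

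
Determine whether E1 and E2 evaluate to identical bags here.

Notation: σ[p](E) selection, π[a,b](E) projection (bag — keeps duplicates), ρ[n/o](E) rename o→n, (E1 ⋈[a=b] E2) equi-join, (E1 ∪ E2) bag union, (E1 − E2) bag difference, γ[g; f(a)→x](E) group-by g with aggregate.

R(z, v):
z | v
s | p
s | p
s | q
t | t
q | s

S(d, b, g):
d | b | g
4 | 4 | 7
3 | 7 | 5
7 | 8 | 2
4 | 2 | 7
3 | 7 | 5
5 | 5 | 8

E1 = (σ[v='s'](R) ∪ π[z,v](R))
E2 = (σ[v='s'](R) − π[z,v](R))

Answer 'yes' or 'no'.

E1 per-node cardinality:
  R → 5
  σ[v='s'](R) → 1
  R → 5
  π[z,v](R) → 5
  (σ[v='s'](R) ∪ π[z,v](R)) → 6
E2 per-node cardinality:
  R → 5
  σ[v='s'](R) → 1
  R → 5
  π[z,v](R) → 5
  (σ[v='s'](R) − π[z,v](R)) → 0

E1 result:
z | v
q | s
q | s
s | p
s | p
s | q
t | t
E2 result:
z | v
(0 rows)
Witness: ('t', 't') appears 1× in E1 but 0× in E2.

no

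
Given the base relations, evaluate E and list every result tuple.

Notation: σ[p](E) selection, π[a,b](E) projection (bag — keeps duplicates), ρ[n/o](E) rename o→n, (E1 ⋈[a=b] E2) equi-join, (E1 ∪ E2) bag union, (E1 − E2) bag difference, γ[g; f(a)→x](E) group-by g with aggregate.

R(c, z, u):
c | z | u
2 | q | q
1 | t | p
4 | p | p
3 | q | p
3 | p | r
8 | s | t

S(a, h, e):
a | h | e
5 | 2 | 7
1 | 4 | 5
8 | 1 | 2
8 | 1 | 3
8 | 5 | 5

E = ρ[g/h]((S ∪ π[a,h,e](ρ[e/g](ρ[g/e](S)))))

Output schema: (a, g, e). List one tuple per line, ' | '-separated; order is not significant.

Row counts bottom-up:
  S → 5
  S → 5
  ρ[g/e](S) → 5
  ρ[e/g](ρ[g/e](S)) → 5
  π[a,h,e](ρ[e/g](ρ[g/e](S))) → 5
  (S ∪ π[a,h,e](ρ[e/g](ρ[g/e](S)))) → 10
  ρ[g/h]((S ∪ π[a,h,e](ρ[e/g](ρ[g/e](S))))) → 10

== RESULT ==
a | g | e
1 | 4 | 5
1 | 4 | 5
5 | 2 | 7
5 | 2 | 7
8 | 1 | 2
8 | 1 | 2
8 | 1 | 3
8 | 1 | 3
8 | 5 | 5
8 | 5 | 5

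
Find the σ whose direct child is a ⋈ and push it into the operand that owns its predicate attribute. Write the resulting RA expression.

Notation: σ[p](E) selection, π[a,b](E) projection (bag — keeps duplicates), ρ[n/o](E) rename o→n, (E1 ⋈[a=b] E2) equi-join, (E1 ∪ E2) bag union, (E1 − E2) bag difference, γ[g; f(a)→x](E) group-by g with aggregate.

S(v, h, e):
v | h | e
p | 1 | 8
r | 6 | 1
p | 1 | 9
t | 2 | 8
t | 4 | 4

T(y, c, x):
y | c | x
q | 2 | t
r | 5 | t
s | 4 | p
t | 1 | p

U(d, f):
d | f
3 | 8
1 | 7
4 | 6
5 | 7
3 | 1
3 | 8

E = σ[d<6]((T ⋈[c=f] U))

σ filters on d, owned by the right side.
E' = (T ⋈[c=f] σ[d<6](U))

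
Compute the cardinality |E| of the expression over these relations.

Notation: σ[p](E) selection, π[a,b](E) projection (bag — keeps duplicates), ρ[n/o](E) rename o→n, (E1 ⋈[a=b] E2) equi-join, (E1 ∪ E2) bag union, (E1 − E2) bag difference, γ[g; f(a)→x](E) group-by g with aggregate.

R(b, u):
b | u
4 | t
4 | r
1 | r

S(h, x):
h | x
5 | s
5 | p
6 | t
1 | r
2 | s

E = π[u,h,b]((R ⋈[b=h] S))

Subexpression sizes:
  R → 3
  S → 5
  (R ⋈[b=h] S) → 1
  π[u,h,b]((R ⋈[b=h] S)) → 1

|E| = 1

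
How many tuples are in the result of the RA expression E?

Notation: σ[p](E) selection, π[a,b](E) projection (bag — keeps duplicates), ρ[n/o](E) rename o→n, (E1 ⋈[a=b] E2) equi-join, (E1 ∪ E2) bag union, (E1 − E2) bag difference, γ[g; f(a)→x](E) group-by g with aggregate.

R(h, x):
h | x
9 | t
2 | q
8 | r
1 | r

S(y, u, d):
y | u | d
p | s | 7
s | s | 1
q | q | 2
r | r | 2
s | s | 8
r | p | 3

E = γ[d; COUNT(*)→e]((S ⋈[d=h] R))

Subexpression sizes:
  S → 6
  R → 4
  (S ⋈[d=h] R) → 4
  γ[d; COUNT(*)→e]((S ⋈[d=h] R)) → 3

|E| = 3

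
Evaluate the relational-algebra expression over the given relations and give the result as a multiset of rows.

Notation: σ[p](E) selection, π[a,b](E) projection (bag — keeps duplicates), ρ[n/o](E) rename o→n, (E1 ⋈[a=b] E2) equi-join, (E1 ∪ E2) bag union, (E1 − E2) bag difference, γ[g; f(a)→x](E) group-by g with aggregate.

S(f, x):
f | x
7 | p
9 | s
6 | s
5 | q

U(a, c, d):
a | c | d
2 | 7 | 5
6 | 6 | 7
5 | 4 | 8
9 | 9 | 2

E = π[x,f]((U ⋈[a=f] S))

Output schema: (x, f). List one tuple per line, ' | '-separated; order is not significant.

Row counts bottom-up:
  U → 4
  S → 4
  (U ⋈[a=f] S) → 3
  π[x,f]((U ⋈[a=f] S)) → 3

== RESULT ==
x | f
q | 5
s | 6
s | 9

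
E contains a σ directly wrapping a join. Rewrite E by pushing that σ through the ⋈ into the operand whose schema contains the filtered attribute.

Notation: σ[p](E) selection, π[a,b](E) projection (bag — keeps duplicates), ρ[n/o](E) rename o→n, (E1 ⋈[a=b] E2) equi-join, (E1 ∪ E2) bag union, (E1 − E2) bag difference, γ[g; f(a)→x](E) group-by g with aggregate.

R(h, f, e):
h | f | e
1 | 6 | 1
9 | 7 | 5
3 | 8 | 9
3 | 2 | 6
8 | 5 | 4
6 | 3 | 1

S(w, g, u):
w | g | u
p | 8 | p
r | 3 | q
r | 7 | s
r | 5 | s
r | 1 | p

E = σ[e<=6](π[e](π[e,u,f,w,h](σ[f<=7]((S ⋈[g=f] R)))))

σ filters on f, owned by the right side.
E' = σ[e<=6](π[e](π[e,u,f,w,h]((S ⋈[g=f] σ[f<=7](R)))))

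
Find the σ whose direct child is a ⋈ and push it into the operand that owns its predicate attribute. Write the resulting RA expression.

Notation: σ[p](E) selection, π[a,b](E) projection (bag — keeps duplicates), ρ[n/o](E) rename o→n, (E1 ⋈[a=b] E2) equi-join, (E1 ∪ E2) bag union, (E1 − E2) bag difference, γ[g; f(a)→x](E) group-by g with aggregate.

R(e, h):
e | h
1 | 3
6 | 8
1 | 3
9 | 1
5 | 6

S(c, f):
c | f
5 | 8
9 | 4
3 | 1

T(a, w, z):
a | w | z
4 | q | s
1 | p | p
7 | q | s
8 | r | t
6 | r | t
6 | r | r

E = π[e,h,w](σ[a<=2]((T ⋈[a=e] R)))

σ filters on a, owned by the left side.
E' = π[e,h,w]((σ[a<=2](T) ⋈[a=e] R))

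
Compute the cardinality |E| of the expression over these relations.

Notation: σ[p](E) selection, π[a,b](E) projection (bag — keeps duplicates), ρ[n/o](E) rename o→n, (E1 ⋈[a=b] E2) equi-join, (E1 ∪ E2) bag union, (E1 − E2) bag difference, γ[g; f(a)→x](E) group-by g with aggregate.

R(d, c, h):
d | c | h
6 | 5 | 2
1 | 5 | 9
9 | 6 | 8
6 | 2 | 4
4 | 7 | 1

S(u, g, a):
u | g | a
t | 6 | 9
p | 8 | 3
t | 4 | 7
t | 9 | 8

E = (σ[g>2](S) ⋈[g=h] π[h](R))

Subexpression sizes:
  S → 4
  σ[g>2](S) → 4
  R → 5
  π[h](R) → 5
  (σ[g>2](S) ⋈[g=h] π[h](R)) → 3

|E| = 3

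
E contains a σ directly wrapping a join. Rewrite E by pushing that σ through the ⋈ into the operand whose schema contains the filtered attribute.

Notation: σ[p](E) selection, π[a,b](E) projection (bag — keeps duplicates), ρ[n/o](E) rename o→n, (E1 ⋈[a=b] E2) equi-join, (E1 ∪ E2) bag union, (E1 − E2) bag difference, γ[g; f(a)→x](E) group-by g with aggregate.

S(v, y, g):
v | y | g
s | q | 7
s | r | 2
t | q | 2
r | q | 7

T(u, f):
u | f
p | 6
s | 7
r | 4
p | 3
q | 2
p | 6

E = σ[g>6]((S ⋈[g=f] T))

σ filters on g, owned by the left side.
E' = (σ[g>6](S) ⋈[g=f] T)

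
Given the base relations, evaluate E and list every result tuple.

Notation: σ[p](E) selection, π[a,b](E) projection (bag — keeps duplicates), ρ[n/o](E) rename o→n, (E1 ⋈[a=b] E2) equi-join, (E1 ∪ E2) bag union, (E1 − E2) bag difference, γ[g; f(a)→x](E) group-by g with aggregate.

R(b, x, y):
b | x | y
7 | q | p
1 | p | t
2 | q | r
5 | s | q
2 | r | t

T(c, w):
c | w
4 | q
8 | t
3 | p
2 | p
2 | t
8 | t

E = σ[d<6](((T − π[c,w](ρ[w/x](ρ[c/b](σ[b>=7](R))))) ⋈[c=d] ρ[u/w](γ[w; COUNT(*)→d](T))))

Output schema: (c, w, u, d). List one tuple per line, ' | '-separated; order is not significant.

Subexpression sizes:
  T → 6
  R → 5
  σ[b>=7](R) → 1
  ρ[c/b](σ[b>=7](R)) → 1
  ρ[w/x](ρ[c/b](σ[b>=7](R))) → 1
  π[c,w](ρ[w/x](ρ[c/b](σ[b>=7](R)))) → 1
  (T − π[c,w](ρ[w/x](ρ[c/b](σ[b>=7](R))))) → 6
  T → 6
  γ[w; COUNT(*)→d](T) → 3
  ρ[u/w](γ[w; COUNT(*)→d](T)) → 3
  ((T − π[c,w](ρ[w/x](ρ[c/b](σ[b>=7](R))))) ⋈[c=d] ρ[u/w](γ[w; COUNT(*)→d](T))) → 3
  σ[d<6](((T − π[c,w](ρ[w/x](ρ[c/b](σ[b>=7](R))))) ⋈[c=d] ρ[u/w](γ[w; COUNT(*)→d](T)))) → 3

== RESULT ==
c | w | u | d
2 | p | p | 2
2 | t | p | 2
3 | p | t | 3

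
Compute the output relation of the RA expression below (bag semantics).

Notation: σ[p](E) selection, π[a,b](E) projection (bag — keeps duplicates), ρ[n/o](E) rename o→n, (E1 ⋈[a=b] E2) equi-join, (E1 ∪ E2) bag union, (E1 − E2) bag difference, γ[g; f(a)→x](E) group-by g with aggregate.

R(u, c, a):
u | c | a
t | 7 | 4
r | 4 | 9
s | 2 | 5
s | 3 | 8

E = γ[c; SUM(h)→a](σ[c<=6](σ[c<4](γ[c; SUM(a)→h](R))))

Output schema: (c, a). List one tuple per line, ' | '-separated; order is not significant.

Row counts bottom-up:
  R → 4
  γ[c; SUM(a)→h](R) → 4
  σ[c<4](γ[c; SUM(a)→h](R)) → 2
  σ[c<=6](σ[c<4](γ[c; SUM(a)→h](R))) → 2
  γ[c; SUM(h)→a](σ[c<=6](σ[c<4](γ[c; SUM(a)→h](R)))) → 2

== RESULT ==
c | a
2 | 5
3 | 8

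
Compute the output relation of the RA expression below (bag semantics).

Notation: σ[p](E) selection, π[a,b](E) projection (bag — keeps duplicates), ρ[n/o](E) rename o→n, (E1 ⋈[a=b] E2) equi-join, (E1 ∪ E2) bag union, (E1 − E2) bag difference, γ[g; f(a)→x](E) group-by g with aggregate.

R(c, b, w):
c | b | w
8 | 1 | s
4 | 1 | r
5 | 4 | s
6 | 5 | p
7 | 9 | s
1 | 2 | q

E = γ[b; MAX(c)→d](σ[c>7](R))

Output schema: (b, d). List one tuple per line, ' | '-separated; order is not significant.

Stepwise |·|:
  R → 6
  σ[c>7](R) → 1
  γ[b; MAX(c)→d](σ[c>7](R)) → 1

== RESULT ==
b | d
1 | 8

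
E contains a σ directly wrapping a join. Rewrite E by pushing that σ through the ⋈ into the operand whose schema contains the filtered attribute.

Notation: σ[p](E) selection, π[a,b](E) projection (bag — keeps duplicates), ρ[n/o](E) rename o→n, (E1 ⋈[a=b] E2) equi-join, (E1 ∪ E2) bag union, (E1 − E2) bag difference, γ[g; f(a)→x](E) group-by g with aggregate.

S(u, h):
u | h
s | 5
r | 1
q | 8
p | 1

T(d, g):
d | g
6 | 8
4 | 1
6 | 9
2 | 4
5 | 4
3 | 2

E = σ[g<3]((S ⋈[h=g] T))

σ filters on g, owned by the right side.
E' = (S ⋈[h=g] σ[g<3](T))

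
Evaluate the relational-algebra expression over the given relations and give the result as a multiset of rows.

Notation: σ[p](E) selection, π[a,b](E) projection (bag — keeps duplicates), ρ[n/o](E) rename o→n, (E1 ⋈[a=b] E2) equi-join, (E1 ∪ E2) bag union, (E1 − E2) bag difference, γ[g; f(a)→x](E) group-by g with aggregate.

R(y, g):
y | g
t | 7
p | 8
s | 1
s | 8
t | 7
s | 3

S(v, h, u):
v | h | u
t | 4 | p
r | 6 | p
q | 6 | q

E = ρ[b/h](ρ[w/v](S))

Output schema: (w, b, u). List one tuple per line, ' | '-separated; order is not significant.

Stepwise |·|:
  S → 3
  ρ[w/v](S) → 3
  ρ[b/h](ρ[w/v](S)) → 3

== RESULT ==
w | b | u
q | 6 | q
r | 6 | p
t | 4 | p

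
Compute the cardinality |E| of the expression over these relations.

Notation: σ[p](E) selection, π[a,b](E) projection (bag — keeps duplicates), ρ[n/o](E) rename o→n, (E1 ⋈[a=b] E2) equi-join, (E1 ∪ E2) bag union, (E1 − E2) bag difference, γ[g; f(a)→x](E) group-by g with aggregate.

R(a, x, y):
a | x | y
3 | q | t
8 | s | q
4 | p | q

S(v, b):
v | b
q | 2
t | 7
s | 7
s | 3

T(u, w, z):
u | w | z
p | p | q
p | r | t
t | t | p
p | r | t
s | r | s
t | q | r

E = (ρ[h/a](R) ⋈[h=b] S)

Row counts bottom-up:
  R → 3
  ρ[h/a](R) → 3
  S → 4
  (ρ[h/a](R) ⋈[h=b] S) → 1

|E| = 1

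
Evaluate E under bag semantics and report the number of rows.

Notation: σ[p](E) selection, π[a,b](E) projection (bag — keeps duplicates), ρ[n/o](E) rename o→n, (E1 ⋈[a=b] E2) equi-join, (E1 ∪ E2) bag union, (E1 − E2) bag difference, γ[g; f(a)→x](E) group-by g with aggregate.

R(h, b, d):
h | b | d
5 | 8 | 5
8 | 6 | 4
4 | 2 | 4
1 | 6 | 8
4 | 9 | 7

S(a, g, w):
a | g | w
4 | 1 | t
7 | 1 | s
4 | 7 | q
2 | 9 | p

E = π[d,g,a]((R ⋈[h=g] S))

Stepwise |·|:
  R → 5
  S → 4
  (R ⋈[h=g] S) → 2
  π[d,g,a]((R ⋈[h=g] S)) → 2

|E| = 2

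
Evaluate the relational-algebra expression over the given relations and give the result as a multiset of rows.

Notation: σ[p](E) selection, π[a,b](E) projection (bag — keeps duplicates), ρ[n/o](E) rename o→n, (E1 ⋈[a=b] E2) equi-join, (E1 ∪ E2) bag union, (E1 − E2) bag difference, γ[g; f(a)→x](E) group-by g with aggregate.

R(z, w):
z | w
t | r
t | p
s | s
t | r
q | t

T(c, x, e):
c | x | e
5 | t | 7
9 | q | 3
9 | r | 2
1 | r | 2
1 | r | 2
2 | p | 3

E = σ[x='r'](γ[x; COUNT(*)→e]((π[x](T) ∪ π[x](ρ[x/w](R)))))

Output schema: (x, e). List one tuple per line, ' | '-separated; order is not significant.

Row counts bottom-up:
  T → 6
  π[x](T) → 6
  R → 5
  ρ[x/w](R) → 5
  π[x](ρ[x/w](R)) → 5
  (π[x](T) ∪ π[x](ρ[x/w](R))) → 11
  γ[x; COUNT(*)→e]((π[x](T) ∪ π[x](ρ[x/w](R)))) → 5
  σ[x='r'](γ[x; COUNT(*)→e]((π[x](T) ∪ π[x](ρ[x/w](R))))) → 1

== RESULT ==
x | e
r | 5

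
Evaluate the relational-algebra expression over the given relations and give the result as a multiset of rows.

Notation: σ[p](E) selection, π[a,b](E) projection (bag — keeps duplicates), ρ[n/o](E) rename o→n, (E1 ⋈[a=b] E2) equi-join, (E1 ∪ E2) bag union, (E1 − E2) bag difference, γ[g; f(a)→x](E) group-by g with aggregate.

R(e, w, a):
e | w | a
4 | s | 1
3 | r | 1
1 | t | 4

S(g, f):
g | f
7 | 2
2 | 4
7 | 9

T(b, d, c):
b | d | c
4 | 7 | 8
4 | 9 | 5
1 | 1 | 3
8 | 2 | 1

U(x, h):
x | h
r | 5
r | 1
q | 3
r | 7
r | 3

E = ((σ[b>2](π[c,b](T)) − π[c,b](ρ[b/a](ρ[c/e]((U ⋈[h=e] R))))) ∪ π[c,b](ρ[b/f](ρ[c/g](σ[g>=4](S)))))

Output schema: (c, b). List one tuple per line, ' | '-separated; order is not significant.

Row counts bottom-up:
  T → 4
  π[c,b](T) → 4
  σ[b>2](π[c,b](T)) → 3
  U → 5
  R → 3
  (U ⋈[h=e] R) → 3
  ρ[c/e]((U ⋈[h=e] R)) → 3
  ρ[b/a](ρ[c/e]((U ⋈[h=e] R))) → 3
  π[c,b](ρ[b/a](ρ[c/e]((U ⋈[h=e] R)))) → 3
  (σ[b>2](π[c,b](T)) − π[c,b](ρ[b/a](ρ[c/e]((U ⋈[h=e] R))))) → 3
  S → 3
  σ[g>=4](S) → 2
  ρ[c/g](σ[g>=4](S)) → 2
  ρ[b/f](ρ[c/g](σ[g>=4](S))) → 2
  π[c,b](ρ[b/f](ρ[c/g](σ[g>=4](S)))) → 2
  ((σ[b>2](π[c,b](T)) − π[c,b](ρ[b/a](ρ[c/e]((U ⋈[h=e] R))))) ∪ π[c,b](ρ[b/f](ρ[c/g](σ[g>=4](S))))) → 5

== RESULT ==
c | b
1 | 8
5 | 4
7 | 2
7 | 9
8 | 4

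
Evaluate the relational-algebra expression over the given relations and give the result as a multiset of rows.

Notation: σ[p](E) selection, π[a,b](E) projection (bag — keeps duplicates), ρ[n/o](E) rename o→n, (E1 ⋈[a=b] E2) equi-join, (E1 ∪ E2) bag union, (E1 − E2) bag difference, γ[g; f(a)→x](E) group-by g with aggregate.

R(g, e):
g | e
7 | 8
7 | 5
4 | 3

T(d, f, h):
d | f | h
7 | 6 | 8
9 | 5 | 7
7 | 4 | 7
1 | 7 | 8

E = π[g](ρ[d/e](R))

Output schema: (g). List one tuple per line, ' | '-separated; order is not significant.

Row counts bottom-up:
  R → 3
  ρ[d/e](R) → 3
  π[g](ρ[d/e](R)) → 3

== RESULT ==
g
4
7
7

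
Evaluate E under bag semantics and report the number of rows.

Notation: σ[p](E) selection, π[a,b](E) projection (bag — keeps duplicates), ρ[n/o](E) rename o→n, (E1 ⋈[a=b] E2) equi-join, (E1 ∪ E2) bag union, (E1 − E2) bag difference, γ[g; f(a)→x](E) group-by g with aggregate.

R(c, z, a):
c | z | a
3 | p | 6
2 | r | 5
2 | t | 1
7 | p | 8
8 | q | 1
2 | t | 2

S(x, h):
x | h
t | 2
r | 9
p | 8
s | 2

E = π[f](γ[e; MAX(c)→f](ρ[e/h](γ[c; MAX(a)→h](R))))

Per-node cardinality:
  R → 6
  γ[c; MAX(a)→h](R) → 4
  ρ[e/h](γ[c; MAX(a)→h](R)) → 4
  γ[e; MAX(c)→f](ρ[e/h](γ[c; MAX(a)→h](R))) → 4
  π[f](γ[e; MAX(c)→f](ρ[e/h](γ[c; MAX(a)→h](R)))) → 4

|E| = 4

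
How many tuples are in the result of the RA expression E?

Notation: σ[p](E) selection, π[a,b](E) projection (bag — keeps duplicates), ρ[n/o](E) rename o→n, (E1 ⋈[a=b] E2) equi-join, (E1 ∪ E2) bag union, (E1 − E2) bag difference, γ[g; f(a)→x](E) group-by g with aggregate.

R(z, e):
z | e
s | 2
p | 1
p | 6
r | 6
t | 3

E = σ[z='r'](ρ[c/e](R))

Stepwise |·|:
  R → 5
  ρ[c/e](R) → 5
  σ[z='r'](ρ[c/e](R)) → 1

|E| = 1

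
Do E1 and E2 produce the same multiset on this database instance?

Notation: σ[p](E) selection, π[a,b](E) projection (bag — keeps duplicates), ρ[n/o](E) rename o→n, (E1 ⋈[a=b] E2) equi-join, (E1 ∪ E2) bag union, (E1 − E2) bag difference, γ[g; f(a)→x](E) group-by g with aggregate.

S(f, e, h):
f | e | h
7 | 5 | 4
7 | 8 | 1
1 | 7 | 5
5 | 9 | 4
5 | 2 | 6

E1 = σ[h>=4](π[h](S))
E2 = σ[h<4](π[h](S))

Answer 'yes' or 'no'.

E1 row counts bottom-up:
  S → 5
  π[h](S) → 5
  σ[h>=4](π[h](S)) → 4
E2 row counts bottom-up:
  S → 5
  π[h](S) → 5
  σ[h<4](π[h](S)) → 1

E1 result:
h
4
4
5
6
E2 result:
h
1
Witness: (6,) appears 1× in E1 but 0× in E2.

no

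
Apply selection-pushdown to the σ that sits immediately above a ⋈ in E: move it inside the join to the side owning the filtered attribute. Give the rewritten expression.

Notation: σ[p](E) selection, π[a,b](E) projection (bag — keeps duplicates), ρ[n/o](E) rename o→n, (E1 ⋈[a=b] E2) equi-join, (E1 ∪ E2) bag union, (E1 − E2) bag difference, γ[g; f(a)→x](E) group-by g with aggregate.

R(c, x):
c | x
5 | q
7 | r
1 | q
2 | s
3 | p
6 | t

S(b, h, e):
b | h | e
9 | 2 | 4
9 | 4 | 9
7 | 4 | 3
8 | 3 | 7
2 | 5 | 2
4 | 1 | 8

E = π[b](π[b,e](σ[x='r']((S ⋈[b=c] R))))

σ filters on x, owned by the right side.
E' = π[b](π[b,e]((S ⋈[b=c] σ[x='r'](R))))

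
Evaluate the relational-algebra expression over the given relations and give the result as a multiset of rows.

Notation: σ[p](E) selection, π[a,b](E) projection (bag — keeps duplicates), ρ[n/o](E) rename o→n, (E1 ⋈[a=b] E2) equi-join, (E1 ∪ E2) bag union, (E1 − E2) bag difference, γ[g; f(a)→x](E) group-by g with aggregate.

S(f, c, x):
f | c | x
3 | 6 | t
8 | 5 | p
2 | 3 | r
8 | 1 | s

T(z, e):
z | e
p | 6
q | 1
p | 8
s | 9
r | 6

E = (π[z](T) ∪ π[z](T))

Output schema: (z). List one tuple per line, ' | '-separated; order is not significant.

Per-node cardinality:
  T → 5
  π[z](T) → 5
  T → 5
  π[z](T) → 5
  (π[z](T) ∪ π[z](T)) → 10

== RESULT ==
z
p
p
p
p
q
q
r
r
s
s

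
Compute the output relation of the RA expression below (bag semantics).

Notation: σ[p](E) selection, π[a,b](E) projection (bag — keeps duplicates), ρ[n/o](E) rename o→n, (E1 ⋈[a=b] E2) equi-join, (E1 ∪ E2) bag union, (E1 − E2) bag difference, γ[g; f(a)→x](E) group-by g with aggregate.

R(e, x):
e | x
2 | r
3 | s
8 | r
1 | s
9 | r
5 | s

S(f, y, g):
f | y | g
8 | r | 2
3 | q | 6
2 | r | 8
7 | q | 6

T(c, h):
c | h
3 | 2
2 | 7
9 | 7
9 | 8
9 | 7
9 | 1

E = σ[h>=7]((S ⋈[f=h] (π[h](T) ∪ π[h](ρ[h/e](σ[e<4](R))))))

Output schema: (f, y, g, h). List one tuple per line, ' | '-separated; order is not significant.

Stepwise |·|:
  S → 4
  T → 6
  π[h](T) → 6
  R → 6
  σ[e<4](R) → 3
  ρ[h/e](σ[e<4](R)) → 3
  π[h](ρ[h/e](σ[e<4](R))) → 3
  (π[h](T) ∪ π[h](ρ[h/e](σ[e<4](R)))) → 9
  (S ⋈[f=h] (π[h](T) ∪ π[h](ρ[h/e](σ[e<4](R))))) → 7
  σ[h>=7]((S ⋈[f=h] (π[h](T) ∪ π[h](ρ[h/e](σ[e<4](R)))))) → 4

== RESULT ==
f | y | g | h
7 | q | 6 | 7
7 | q | 6 | 7
7 | q | 6 | 7
8 | r | 2 | 8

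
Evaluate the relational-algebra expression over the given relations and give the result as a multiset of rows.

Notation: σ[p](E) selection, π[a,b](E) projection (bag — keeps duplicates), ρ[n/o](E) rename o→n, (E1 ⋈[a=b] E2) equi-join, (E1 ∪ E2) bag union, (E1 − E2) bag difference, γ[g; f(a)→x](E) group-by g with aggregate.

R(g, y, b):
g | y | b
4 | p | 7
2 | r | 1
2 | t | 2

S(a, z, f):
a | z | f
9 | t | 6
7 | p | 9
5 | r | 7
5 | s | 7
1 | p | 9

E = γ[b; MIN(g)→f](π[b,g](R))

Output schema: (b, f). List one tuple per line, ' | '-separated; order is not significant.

Per-node cardinality:
  R → 3
  π[b,g](R) → 3
  γ[b; MIN(g)→f](π[b,g](R)) → 3

== RESULT ==
b | f
1 | 2
2 | 2
7 | 4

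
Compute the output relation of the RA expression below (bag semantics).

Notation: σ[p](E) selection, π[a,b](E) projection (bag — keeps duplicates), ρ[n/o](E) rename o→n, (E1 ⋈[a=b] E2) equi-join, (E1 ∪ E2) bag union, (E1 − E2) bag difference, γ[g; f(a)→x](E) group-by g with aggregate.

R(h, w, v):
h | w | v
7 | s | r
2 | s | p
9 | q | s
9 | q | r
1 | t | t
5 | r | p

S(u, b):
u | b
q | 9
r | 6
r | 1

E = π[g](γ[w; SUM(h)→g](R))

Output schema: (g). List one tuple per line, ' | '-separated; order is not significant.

Row counts bottom-up:
  R → 6
  γ[w; SUM(h)→g](R) → 4
  π[g](γ[w; SUM(h)→g](R)) → 4

== RESULT ==
g
1
5
9
18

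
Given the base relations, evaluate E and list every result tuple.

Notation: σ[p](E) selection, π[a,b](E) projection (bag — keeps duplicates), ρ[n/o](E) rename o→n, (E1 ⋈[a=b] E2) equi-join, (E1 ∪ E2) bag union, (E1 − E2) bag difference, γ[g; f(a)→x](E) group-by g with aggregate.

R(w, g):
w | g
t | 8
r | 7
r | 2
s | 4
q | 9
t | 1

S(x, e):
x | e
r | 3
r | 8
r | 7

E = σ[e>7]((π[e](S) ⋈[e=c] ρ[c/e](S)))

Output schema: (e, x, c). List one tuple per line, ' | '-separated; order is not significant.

Stepwise |·|:
  S → 3
  π[e](S) → 3
  S → 3
  ρ[c/e](S) → 3
  (π[e](S) ⋈[e=c] ρ[c/e](S)) → 3
  σ[e>7]((π[e](S) ⋈[e=c] ρ[c/e](S))) → 1

== RESULT ==
e | x | c
8 | r | 8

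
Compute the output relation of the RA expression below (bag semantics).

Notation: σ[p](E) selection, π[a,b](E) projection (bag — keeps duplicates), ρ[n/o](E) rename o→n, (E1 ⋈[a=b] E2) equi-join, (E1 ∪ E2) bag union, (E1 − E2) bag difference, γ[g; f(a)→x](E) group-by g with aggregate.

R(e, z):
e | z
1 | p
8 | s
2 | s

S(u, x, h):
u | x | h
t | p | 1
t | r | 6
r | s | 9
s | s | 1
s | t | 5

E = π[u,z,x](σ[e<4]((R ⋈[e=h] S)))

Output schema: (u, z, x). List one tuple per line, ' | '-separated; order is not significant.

Stepwise |·|:
  R → 3
  S → 5
  (R ⋈[e=h] S) → 2
  σ[e<4]((R ⋈[e=h] S)) → 2
  π[u,z,x](σ[e<4]((R ⋈[e=h] S))) → 2

== RESULT ==
u | z | x
s | p | s
t | p | p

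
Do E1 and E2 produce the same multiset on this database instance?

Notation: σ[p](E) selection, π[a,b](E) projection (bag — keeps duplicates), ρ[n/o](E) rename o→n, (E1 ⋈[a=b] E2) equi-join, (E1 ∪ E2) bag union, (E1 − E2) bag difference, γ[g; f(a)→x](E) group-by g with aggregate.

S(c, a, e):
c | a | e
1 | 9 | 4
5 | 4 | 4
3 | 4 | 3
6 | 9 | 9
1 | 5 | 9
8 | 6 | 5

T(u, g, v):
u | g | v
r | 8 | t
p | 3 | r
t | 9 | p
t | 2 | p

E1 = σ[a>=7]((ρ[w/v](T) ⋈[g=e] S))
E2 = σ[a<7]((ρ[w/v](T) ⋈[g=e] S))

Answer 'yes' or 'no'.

E1 per-node cardinality:
  T → 4
  ρ[w/v](T) → 4
  S → 6
  (ρ[w/v](T) ⋈[g=e] S) → 3
  σ[a>=7]((ρ[w/v](T) ⋈[g=e] S)) → 1
E2 per-node cardinality:
  T → 4
  ρ[w/v](T) → 4
  S → 6
  (ρ[w/v](T) ⋈[g=e] S) → 3
  σ[a<7]((ρ[w/v](T) ⋈[g=e] S)) → 2

E1 result:
u | g | w | c | a | e
t | 9 | p | 6 | 9 | 9
E2 result:
u | g | w | c | a | e
p | 3 | r | 3 | 4 | 3
t | 9 | p | 1 | 5 | 9
Witness: ('t', 9, 'p', 6, 9, 9) appears 1× in E1 but 0× in E2.

no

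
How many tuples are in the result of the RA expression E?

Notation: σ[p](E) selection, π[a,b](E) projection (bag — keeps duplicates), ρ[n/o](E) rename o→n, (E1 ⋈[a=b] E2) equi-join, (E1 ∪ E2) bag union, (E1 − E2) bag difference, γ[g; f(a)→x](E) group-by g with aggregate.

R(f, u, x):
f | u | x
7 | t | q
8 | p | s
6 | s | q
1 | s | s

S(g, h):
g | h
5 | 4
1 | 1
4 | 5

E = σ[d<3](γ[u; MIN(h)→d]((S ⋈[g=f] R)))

Row counts bottom-up:
  S → 3
  R → 4
  (S ⋈[g=f] R) → 1
  γ[u; MIN(h)→d]((S ⋈[g=f] R)) → 1
  σ[d<3](γ[u; MIN(h)→d]((S ⋈[g=f] R))) → 1

|E| = 1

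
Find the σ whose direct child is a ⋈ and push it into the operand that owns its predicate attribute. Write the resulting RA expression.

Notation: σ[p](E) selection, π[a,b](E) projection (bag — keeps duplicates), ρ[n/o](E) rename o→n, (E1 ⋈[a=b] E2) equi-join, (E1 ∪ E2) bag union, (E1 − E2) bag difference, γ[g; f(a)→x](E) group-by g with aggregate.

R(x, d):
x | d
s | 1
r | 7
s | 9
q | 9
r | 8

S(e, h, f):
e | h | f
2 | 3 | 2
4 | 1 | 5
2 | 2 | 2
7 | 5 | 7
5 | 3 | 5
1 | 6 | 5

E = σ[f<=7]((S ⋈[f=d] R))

σ filters on f, owned by the left side.
E' = (σ[f<=7](S) ⋈[f=d] R)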